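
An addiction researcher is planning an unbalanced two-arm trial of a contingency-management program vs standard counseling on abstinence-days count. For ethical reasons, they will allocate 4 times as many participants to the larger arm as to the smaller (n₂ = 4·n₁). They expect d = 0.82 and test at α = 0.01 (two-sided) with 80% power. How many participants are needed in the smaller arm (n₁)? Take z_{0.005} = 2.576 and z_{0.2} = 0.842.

With allocation ratio k = n₂/n₁ = 4, Var(x̄₁−x̄₂) = σ²(1/n₁ + 1/(k·n₁)) = σ²·(k+1)/(k·n₁).
So n₁ = (1 + 1/k)·((z_{α/2} + z_β)/d)² = 1.250 × (3.418/0.82)².
n₁ = 1.250 × 17.37 = 21.7.
Round up: n₁ = 22, giving n₂ = 4 × 22 = 88.

n₁ = 22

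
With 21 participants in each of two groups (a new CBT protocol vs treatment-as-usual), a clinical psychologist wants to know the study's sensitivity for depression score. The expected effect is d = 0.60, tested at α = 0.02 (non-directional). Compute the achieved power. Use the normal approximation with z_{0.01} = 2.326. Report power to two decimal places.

power ≈ 0.35

For two equal groups, power = Φ(d·√(n/2) − z_{α/2}).
d·√(n/2) = 0.60 × √(21/2) = 0.60 × 3.240 = 1.944.
z_β = 1.944 − 2.326 = -0.382.
Power = Φ(-0.382) = 0.351.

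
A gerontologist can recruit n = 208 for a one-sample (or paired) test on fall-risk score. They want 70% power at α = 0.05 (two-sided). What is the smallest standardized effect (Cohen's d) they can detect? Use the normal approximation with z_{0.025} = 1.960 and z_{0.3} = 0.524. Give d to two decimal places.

d_min ≈ 0.17

For a single sample (or paired design) of n = 208: d_min = (z_{α/2} + z_β)/√n.
z-sum = 1.960 + 0.524 = 2.484.
d_min = 2.484 / √208 = 2.484 / 14.422 = 0.172.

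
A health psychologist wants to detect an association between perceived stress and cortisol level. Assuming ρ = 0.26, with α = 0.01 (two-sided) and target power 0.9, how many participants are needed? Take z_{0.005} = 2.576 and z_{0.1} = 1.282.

Fisher's z: C = ½·ln((1+r)/(1−r)) = ½·ln(1.7027) = 0.2661.
n = ((z_{α/2} + z_β)/C)² + 3.
(2.576 + 1.282) / 0.2661 = 3.858 / 0.2661 = 14.498.
n = 14.498² + 3 = 210.20 + 3 = 213.2.
Round up.

n = 214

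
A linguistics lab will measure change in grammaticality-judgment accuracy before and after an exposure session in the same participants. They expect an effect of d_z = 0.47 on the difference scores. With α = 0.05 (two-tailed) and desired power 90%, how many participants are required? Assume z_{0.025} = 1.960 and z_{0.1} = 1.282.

n = 48 pairs

For a paired (one-sample on differences) test: n = ((z_{α/2} + z_β) / d)².
z_{α/2} + z_β = 1.960 + 1.282 = 3.242.
n = (3.242 / 0.47)² = 6.898² = 47.58.
Round up.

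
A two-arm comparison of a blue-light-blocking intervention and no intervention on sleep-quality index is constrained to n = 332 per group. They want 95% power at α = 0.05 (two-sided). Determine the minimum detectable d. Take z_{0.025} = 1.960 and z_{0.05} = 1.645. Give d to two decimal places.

d_min ≈ 0.28

For two independent groups of n = 332 each: d_min = (z_{α/2} + z_β)·√(2/n).
z-sum = 1.960 + 1.645 = 3.605.
d_min = 3.605 × √(2/332) = 3.605 × 0.0776 = 0.280.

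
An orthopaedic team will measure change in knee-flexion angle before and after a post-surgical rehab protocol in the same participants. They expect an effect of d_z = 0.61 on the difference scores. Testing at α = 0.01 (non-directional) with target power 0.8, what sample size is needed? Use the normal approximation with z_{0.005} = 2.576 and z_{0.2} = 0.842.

For a paired (one-sample on differences) test: n = ((z_{α/2} + z_β) / d)².
z_{α/2} + z_β = 2.576 + 0.842 = 3.418.
n = (3.418 / 0.61)² = 5.603² = 31.40.
Round up.

n = 32 pairs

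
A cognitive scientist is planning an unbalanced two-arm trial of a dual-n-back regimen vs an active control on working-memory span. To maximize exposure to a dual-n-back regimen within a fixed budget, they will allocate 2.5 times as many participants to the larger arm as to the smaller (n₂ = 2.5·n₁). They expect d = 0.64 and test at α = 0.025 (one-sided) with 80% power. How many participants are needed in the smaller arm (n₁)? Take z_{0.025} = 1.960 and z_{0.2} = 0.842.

n₁ = 27

With allocation ratio k = n₂/n₁ = 2.5, Var(x̄₁−x̄₂) = σ²(1/n₁ + 1/(k·n₁)) = σ²·(k+1)/(k·n₁).
So n₁ = (1 + 1/k)·((z_{α} + z_β)/d)² = 1.400 × (2.802/0.64)².
n₁ = 1.400 × 19.17 = 26.8.
Round up: n₁ = 27, giving n₂ = ⌈2.5 × 27⌉ = ⌈67.5⌉ = 68.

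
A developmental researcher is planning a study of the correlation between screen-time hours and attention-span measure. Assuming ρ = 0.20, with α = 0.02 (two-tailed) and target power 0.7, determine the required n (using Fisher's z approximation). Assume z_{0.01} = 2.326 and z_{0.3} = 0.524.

Fisher's z: C = ½·ln((1+r)/(1−r)) = ½·ln(1.5000) = 0.2027.
n = ((z_{α/2} + z_β)/C)² + 3.
(2.326 + 0.524) / 0.2027 = 2.850 / 0.2027 = 14.060.
n = 14.060² + 3 = 197.69 + 3 = 200.7.
Round up.

n = 201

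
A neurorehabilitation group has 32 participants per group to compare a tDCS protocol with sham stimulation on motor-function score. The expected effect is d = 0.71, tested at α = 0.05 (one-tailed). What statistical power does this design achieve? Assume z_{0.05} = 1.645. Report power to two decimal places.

power ≈ 0.88

For two equal groups, power = Φ(d·√(n/2) − z_{α}).
d·√(n/2) = 0.71 × √(32/2) = 0.71 × 4.000 = 2.840.
z_β = 2.840 − 1.645 = 1.195.
Power = Φ(1.195) = 0.884.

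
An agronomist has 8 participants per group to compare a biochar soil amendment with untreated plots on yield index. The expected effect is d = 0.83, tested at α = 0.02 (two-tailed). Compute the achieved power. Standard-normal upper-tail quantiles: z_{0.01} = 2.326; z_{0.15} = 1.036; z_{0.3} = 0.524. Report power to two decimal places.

power ≈ 0.25

For two equal groups, power = Φ(d·√(n/2) − z_{α/2}).
d·√(n/2) = 0.83 × √(8/2) = 0.83 × 2.000 = 1.660.
z_β = 1.660 − 2.326 = -0.666.
Power = Φ(-0.666) = 0.253.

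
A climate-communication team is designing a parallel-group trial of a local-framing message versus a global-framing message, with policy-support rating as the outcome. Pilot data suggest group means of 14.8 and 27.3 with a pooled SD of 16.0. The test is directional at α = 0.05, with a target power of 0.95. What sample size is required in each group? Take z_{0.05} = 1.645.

n = 36 per group

Cohen's d = |M₁ − M₂| / SD_pooled = |14.8 − 27.3| / 16.0 = 12.5 / 16.0 = 0.781.
For two independent groups with equal n: n = 2·((z_{α} + z_β) / d)².
z_{α} + z_β = 1.645 + 1.645 = 3.290.
n = 2 × (3.290 / 0.781)² = 2 × 4.213² = 2 × 17.75 = 35.5.
Round up to the next whole participant.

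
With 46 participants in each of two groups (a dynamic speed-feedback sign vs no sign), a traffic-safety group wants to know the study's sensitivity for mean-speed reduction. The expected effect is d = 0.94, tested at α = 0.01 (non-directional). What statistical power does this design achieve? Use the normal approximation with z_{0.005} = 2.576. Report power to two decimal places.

power ≈ 0.97

For two equal groups, power = Φ(d·√(n/2) − z_{α/2}).
d·√(n/2) = 0.94 × √(46/2) = 0.94 × 4.796 = 4.508.
z_β = 4.508 − 2.576 = 1.932.
Power = Φ(1.932) = 0.973.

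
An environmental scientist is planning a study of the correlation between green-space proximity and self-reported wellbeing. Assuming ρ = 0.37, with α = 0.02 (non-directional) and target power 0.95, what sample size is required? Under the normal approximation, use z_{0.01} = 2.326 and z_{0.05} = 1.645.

Fisher's z: C = ½·ln((1+r)/(1−r)) = ½·ln(2.1746) = 0.3884.
n = ((z_{α/2} + z_β)/C)² + 3.
(2.326 + 1.645) / 0.3884 = 3.971 / 0.3884 = 10.224.
n = 10.224² + 3 = 104.53 + 3 = 107.5.
Round up.

n = 108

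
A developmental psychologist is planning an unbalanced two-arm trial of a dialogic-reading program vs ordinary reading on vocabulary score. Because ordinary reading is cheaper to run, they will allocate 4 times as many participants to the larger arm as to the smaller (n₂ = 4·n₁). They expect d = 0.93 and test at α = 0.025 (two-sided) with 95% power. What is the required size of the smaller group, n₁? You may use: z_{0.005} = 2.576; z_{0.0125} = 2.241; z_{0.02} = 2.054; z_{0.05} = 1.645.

With allocation ratio k = n₂/n₁ = 4, Var(x̄₁−x̄₂) = σ²(1/n₁ + 1/(k·n₁)) = σ²·(k+1)/(k·n₁).
So n₁ = (1 + 1/k)·((z_{α/2} + z_β)/d)² = 1.250 × (3.886/0.93)².
n₁ = 1.250 × 17.46 = 21.8.
Round up: n₁ = 22, giving n₂ = 4 × 22 = 88.

n₁ = 22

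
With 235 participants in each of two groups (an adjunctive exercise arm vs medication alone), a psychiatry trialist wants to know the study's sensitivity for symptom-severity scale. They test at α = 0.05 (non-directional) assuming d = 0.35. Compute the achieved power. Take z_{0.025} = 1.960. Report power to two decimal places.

power ≈ 0.97

For two equal groups, power = Φ(d·√(n/2) − z_{α/2}).
d·√(n/2) = 0.35 × √(235/2) = 0.35 × 10.840 = 3.794.
z_β = 3.794 − 1.960 = 1.834.
Power = Φ(1.834) = 0.967.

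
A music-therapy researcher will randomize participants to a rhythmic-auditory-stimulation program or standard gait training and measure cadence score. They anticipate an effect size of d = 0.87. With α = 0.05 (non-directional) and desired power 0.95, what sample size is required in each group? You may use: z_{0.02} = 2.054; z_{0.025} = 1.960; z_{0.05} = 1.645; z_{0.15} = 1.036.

n = 35 per group

For two independent groups with equal n: n = 2·((z_{α/2} + z_β) / d)².
z_{α/2} + z_β = 1.960 + 1.645 = 3.605.
n = 2 × (3.605 / 0.87)² = 2 × 4.144² = 2 × 17.17 = 34.3.
Round up to the next whole participant.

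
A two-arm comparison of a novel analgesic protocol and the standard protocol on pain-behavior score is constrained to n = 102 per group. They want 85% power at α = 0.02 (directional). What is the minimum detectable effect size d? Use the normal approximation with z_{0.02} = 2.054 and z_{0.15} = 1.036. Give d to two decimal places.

For two independent groups of n = 102 each: d_min = (z_{α} + z_β)·√(2/n).
z-sum = 2.054 + 1.036 = 3.090.
d_min = 3.090 × √(2/102) = 3.090 × 0.1400 = 0.433.

d_min ≈ 0.43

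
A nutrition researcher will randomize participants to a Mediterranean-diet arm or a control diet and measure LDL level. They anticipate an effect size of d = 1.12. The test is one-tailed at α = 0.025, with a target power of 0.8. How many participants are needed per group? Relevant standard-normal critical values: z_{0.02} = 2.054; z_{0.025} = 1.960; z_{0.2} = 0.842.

For two independent groups with equal n: n = 2·((z_{α} + z_β) / d)².
z_{α} + z_β = 1.960 + 0.842 = 2.802.
n = 2 × (2.802 / 1.12)² = 2 × 2.502² = 2 × 6.26 = 12.5.
Round up to the next whole participant.

n = 13 per group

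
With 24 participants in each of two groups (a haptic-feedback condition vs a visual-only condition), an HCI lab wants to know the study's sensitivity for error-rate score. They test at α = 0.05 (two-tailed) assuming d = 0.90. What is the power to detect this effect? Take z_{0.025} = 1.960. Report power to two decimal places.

power ≈ 0.88

For two equal groups, power = Φ(d·√(n/2) − z_{α/2}).
d·√(n/2) = 0.90 × √(24/2) = 0.90 × 3.464 = 3.118.
z_β = 3.118 − 1.960 = 1.158.
Power = Φ(1.158) = 0.877.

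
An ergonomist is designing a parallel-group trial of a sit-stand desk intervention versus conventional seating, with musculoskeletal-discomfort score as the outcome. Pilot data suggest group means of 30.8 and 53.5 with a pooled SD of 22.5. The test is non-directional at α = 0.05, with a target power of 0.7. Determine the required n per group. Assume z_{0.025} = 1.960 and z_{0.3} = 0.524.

Cohen's d = |M₁ − M₂| / SD_pooled = |30.8 − 53.5| / 22.5 = 22.7 / 22.5 = 1.009.
For two independent groups with equal n: n = 2·((z_{α/2} + z_β) / d)².
z_{α/2} + z_β = 1.960 + 0.524 = 2.484.
n = 2 × (2.484 / 1.009)² = 2 × 2.462² = 2 × 6.06 = 12.1.
Round up to the next whole participant.

n = 13 per group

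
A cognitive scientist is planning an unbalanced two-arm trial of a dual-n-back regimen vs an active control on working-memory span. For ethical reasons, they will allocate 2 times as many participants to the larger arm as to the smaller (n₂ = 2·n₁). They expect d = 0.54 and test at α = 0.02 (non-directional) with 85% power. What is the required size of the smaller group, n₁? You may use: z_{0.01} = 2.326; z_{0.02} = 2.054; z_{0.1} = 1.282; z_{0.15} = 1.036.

With allocation ratio k = n₂/n₁ = 2, Var(x̄₁−x̄₂) = σ²(1/n₁ + 1/(k·n₁)) = σ²·(k+1)/(k·n₁).
So n₁ = (1 + 1/k)·((z_{α/2} + z_β)/d)² = 1.500 × (3.362/0.54)².
n₁ = 1.500 × 38.76 = 58.1.
Round up: n₁ = 59, giving n₂ = 2 × 59 = 118.

n₁ = 59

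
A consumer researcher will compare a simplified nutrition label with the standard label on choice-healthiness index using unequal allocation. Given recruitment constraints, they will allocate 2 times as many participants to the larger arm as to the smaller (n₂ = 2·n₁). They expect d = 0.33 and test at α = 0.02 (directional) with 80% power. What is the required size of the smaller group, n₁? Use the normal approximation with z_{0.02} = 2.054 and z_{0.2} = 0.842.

With allocation ratio k = n₂/n₁ = 2, Var(x̄₁−x̄₂) = σ²(1/n₁ + 1/(k·n₁)) = σ²·(k+1)/(k·n₁).
So n₁ = (1 + 1/k)·((z_{α} + z_β)/d)² = 1.500 × (2.896/0.33)².
n₁ = 1.500 × 77.01 = 115.5.
Round up: n₁ = 116, giving n₂ = 2 × 116 = 232.

n₁ = 116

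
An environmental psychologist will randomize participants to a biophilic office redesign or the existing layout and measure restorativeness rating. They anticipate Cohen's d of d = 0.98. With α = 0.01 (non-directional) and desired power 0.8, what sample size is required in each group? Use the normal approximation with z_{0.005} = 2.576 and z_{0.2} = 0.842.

For two independent groups with equal n: n = 2·((z_{α/2} + z_β) / d)².
z_{α/2} + z_β = 2.576 + 0.842 = 3.418.
n = 2 × (3.418 / 0.98)² = 2 × 3.488² = 2 × 12.16 = 24.3.
Round up to the next whole participant.

n = 25 per group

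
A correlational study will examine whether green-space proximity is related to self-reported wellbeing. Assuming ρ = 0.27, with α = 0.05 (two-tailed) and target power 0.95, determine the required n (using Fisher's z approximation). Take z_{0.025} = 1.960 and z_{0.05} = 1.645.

n = 173

Fisher's z: C = ½·ln((1+r)/(1−r)) = ½·ln(1.7397) = 0.2769.
n = ((z_{α/2} + z_β)/C)² + 3.
(1.960 + 1.645) / 0.2769 = 3.605 / 0.2769 = 13.019.
n = 13.019² + 3 = 169.50 + 3 = 172.5.
Round up.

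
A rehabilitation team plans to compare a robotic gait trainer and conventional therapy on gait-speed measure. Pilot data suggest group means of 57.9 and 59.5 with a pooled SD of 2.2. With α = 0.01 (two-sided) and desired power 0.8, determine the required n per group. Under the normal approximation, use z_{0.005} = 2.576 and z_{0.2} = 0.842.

Cohen's d = |M₁ − M₂| / SD_pooled = |57.9 − 59.5| / 2.2 = 1.6 / 2.2 = 0.727.
For two independent groups with equal n: n = 2·((z_{α/2} + z_β) / d)².
z_{α/2} + z_β = 2.576 + 0.842 = 3.418.
n = 2 × (3.418 / 0.727)² = 2 × 4.702² = 2 × 22.10 = 44.2.
Round up to the next whole participant.

n = 45 per group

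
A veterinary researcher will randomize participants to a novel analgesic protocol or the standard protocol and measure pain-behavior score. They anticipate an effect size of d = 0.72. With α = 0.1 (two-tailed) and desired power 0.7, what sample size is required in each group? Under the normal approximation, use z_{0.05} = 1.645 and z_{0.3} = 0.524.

For two independent groups with equal n: n = 2·((z_{α/2} + z_β) / d)².
z_{α/2} + z_β = 1.645 + 0.524 = 2.169.
n = 2 × (2.169 / 0.72)² = 2 × 3.013² = 2 × 9.08 = 18.2.
Round up to the next whole participant.

n = 19 per group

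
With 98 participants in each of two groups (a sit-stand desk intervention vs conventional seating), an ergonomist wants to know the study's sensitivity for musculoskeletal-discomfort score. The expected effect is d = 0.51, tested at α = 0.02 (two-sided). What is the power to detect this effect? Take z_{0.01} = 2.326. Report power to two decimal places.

For two equal groups, power = Φ(d·√(n/2) − z_{α/2}).
d·√(n/2) = 0.51 × √(98/2) = 0.51 × 7.000 = 3.570.
z_β = 3.570 − 2.326 = 1.244.
Power = Φ(1.244) = 0.893.

power ≈ 0.89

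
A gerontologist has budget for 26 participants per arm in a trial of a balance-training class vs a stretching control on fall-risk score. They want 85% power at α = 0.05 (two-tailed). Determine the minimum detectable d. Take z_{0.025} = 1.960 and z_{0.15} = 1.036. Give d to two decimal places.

For two independent groups of n = 26 each: d_min = (z_{α/2} + z_β)·√(2/n).
z-sum = 1.960 + 1.036 = 2.996.
d_min = 2.996 × √(2/26) = 2.996 × 0.2774 = 0.831.

d_min ≈ 0.83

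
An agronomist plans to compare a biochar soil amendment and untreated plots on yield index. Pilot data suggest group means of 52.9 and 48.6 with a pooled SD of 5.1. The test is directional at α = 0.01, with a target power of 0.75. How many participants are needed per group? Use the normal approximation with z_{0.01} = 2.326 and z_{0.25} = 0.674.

Cohen's d = |M₁ − M₂| / SD_pooled = |52.9 − 48.6| / 5.1 = 4.3 / 5.1 = 0.843.
For two independent groups with equal n: n = 2·((z_{α} + z_β) / d)².
z_{α} + z_β = 2.326 + 0.674 = 3.000.
n = 2 × (3.000 / 0.843)² = 2 × 3.559² = 2 × 12.66 = 25.3.
Round up to the next whole participant.

n = 26 per group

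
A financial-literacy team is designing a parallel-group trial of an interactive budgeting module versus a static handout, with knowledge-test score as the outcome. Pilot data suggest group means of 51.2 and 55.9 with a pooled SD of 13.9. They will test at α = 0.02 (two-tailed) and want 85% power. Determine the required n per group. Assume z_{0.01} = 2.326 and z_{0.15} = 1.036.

Cohen's d = |M₁ − M₂| / SD_pooled = |51.2 − 55.9| / 13.9 = 4.7 / 13.9 = 0.338.
For two independent groups with equal n: n = 2·((z_{α/2} + z_β) / d)².
z_{α/2} + z_β = 2.326 + 1.036 = 3.362.
n = 2 × (3.362 / 0.338)² = 2 × 9.947² = 2 × 98.94 = 197.9.
Round up to the next whole participant.

n = 198 per group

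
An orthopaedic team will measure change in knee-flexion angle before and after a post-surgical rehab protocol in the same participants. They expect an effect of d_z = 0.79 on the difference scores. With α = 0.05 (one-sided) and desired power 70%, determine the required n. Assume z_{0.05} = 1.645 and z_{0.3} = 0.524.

n = 8 pairs

For a paired (one-sample on differences) test: n = ((z_{α} + z_β) / d)².
z_{α} + z_β = 1.645 + 0.524 = 2.169.
n = (2.169 / 0.79)² = 2.746² = 7.54.
Round up.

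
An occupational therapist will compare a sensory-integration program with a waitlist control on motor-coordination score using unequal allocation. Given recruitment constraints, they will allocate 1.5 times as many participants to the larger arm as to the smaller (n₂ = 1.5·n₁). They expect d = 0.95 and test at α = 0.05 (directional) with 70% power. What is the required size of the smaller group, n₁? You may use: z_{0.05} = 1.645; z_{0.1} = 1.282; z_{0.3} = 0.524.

With allocation ratio k = n₂/n₁ = 1.5, Var(x̄₁−x̄₂) = σ²(1/n₁ + 1/(k·n₁)) = σ²·(k+1)/(k·n₁).
So n₁ = (1 + 1/k)·((z_{α} + z_β)/d)² = 1.667 × (2.169/0.95)².
n₁ = 1.667 × 5.21 = 8.7.
Round up: n₁ = 9, giving n₂ = ⌈1.5 × 9⌉ = ⌈13.5⌉ = 14.

n₁ = 9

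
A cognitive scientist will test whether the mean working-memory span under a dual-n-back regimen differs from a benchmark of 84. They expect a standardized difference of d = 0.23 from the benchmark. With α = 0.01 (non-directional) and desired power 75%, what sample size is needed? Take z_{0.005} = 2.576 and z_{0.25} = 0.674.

n = 200

For a one-sample test: n = ((z_{α/2} + z_β) / d)².
z_{α/2} + z_β = 2.576 + 0.674 = 3.250.
n = (3.250 / 0.23)² = 14.130² = 199.67.
Round up.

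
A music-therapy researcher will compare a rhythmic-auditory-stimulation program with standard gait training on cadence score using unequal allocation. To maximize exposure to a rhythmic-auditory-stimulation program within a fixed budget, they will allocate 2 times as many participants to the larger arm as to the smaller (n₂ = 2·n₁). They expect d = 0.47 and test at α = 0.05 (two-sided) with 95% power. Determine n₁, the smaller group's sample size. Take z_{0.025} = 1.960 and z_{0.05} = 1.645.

With allocation ratio k = n₂/n₁ = 2, Var(x̄₁−x̄₂) = σ²(1/n₁ + 1/(k·n₁)) = σ²·(k+1)/(k·n₁).
So n₁ = (1 + 1/k)·((z_{α/2} + z_β)/d)² = 1.500 × (3.605/0.47)².
n₁ = 1.500 × 58.83 = 88.2.
Round up: n₁ = 89, giving n₂ = 2 × 89 = 178.

n₁ = 89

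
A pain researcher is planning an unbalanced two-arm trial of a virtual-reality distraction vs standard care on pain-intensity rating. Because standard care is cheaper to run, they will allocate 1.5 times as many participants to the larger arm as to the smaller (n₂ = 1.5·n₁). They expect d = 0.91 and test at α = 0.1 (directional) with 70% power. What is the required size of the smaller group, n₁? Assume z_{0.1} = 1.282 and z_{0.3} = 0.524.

With allocation ratio k = n₂/n₁ = 1.5, Var(x̄₁−x̄₂) = σ²(1/n₁ + 1/(k·n₁)) = σ²·(k+1)/(k·n₁).
So n₁ = (1 + 1/k)·((z_{α} + z_β)/d)² = 1.667 × (1.806/0.91)².
n₁ = 1.667 × 3.94 = 6.6.
Round up: n₁ = 7, giving n₂ = ⌈1.5 × 7⌉ = ⌈10.5⌉ = 11.

n₁ = 7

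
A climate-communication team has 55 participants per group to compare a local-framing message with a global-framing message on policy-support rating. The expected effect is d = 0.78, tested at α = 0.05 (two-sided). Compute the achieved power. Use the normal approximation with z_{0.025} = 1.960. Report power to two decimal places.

For two equal groups, power = Φ(d·√(n/2) − z_{α/2}).
d·√(n/2) = 0.78 × √(55/2) = 0.78 × 5.244 = 4.090.
z_β = 4.090 − 1.960 = 2.130.
Power = Φ(2.130) = 0.983.

power ≈ 0.98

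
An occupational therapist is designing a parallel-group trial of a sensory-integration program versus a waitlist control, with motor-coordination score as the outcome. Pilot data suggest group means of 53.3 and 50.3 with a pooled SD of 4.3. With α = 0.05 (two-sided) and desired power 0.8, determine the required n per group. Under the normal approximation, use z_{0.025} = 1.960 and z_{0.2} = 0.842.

Cohen's d = |M₁ − M₂| / SD_pooled = |53.3 − 50.3| / 4.3 = 3.0 / 4.3 = 0.698.
For two independent groups with equal n: n = 2·((z_{α/2} + z_β) / d)².
z_{α/2} + z_β = 1.960 + 0.842 = 2.802.
n = 2 × (2.802 / 0.698)² = 2 × 4.014² = 2 × 16.11 = 32.2.
Round up to the next whole participant.

n = 33 per group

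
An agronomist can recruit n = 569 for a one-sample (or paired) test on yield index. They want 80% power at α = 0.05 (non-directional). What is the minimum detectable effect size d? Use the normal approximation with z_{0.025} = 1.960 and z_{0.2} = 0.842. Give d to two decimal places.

For a single sample (or paired design) of n = 569: d_min = (z_{α/2} + z_β)/√n.
z-sum = 1.960 + 0.842 = 2.802.
d_min = 2.802 / √569 = 2.802 / 23.854 = 0.117.

d_min ≈ 0.12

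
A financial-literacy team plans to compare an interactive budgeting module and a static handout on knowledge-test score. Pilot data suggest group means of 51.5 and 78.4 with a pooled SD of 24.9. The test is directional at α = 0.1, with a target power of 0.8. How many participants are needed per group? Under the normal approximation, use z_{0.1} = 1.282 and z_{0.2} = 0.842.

Cohen's d = |M₁ − M₂| / SD_pooled = |51.5 − 78.4| / 24.9 = 26.9 / 24.9 = 1.080.
For two independent groups with equal n: n = 2·((z_{α} + z_β) / d)².
z_{α} + z_β = 1.282 + 0.842 = 2.124.
n = 2 × (2.124 / 1.080)² = 2 × 1.967² = 2 × 3.87 = 7.7.
Round up to the next whole participant.

n = 8 per group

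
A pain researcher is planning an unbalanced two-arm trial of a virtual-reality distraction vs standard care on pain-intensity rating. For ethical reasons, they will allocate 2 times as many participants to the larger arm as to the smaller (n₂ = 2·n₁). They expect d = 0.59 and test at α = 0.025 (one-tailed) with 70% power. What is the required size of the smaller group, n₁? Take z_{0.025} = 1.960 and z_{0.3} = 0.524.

n₁ = 27

With allocation ratio k = n₂/n₁ = 2, Var(x̄₁−x̄₂) = σ²(1/n₁ + 1/(k·n₁)) = σ²·(k+1)/(k·n₁).
So n₁ = (1 + 1/k)·((z_{α} + z_β)/d)² = 1.500 × (2.484/0.59)².
n₁ = 1.500 × 17.73 = 26.6.
Round up: n₁ = 27, giving n₂ = 2 × 27 = 54.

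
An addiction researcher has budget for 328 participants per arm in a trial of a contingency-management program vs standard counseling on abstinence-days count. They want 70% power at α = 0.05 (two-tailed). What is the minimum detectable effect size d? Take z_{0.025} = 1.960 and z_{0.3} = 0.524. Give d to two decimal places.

d_min ≈ 0.19

For two independent groups of n = 328 each: d_min = (z_{α/2} + z_β)·√(2/n).
z-sum = 1.960 + 0.524 = 2.484.
d_min = 2.484 × √(2/328) = 2.484 × 0.0781 = 0.194.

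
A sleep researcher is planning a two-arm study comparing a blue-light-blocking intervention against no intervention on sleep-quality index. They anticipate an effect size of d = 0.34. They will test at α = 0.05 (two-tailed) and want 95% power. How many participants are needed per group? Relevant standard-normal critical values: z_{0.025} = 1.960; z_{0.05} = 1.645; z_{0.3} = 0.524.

n = 225 per group

For two independent groups with equal n: n = 2·((z_{α/2} + z_β) / d)².
z_{α/2} + z_β = 1.960 + 1.645 = 3.605.
n = 2 × (3.605 / 0.34)² = 2 × 10.603² = 2 × 112.42 = 224.8.
Round up to the next whole participant.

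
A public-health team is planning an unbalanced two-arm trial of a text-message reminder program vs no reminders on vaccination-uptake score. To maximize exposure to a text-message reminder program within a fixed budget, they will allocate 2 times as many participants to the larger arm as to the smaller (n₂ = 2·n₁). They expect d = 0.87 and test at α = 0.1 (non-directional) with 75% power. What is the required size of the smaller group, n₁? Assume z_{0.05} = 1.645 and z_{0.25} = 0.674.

With allocation ratio k = n₂/n₁ = 2, Var(x̄₁−x̄₂) = σ²(1/n₁ + 1/(k·n₁)) = σ²·(k+1)/(k·n₁).
So n₁ = (1 + 1/k)·((z_{α/2} + z_β)/d)² = 1.500 × (2.319/0.87)².
n₁ = 1.500 × 7.10 = 10.7.
Round up: n₁ = 11, giving n₂ = 2 × 11 = 22.

n₁ = 11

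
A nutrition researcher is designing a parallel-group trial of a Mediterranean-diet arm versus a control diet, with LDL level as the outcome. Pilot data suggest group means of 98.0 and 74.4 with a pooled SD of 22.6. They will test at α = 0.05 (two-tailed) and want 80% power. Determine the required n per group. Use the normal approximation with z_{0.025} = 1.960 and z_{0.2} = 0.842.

Cohen's d = |M₁ − M₂| / SD_pooled = |98.0 − 74.4| / 22.6 = 23.6 / 22.6 = 1.044.
For two independent groups with equal n: n = 2·((z_{α/2} + z_β) / d)².
z_{α/2} + z_β = 1.960 + 0.842 = 2.802.
n = 2 × (2.802 / 1.044)² = 2 × 2.684² = 2 × 7.20 = 14.4.
Round up to the next whole participant.

n = 15 per group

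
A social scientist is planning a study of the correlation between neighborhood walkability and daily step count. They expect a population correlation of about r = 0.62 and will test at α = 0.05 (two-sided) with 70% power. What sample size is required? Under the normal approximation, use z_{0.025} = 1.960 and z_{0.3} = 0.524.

Fisher's z: C = ½·ln((1+r)/(1−r)) = ½·ln(4.2632) = 0.7250.
n = ((z_{α/2} + z_β)/C)² + 3.
(1.960 + 0.524) / 0.7250 = 2.484 / 0.7250 = 3.426.
n = 3.426² + 3 = 11.74 + 3 = 14.7.
Round up.

n = 15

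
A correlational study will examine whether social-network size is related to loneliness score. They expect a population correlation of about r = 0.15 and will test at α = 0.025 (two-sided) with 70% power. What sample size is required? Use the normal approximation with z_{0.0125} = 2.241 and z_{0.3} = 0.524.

Fisher's z: C = ½·ln((1+r)/(1−r)) = ½·ln(1.3529) = 0.1511.
n = ((z_{α/2} + z_β)/C)² + 3.
(2.241 + 0.524) / 0.1511 = 2.765 / 0.1511 = 18.299.
n = 18.299² + 3 = 334.86 + 3 = 337.9.
Round up.

n = 338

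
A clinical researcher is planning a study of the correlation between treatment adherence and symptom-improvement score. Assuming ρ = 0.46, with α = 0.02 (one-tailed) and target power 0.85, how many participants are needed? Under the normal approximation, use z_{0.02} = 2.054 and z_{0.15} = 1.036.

n = 42

Fisher's z: C = ½·ln((1+r)/(1−r)) = ½·ln(2.7037) = 0.4973.
n = ((z_{α} + z_β)/C)² + 3.
(2.054 + 1.036) / 0.4973 = 3.090 / 0.4973 = 6.214.
n = 6.214² + 3 = 38.61 + 3 = 41.6.
Round up.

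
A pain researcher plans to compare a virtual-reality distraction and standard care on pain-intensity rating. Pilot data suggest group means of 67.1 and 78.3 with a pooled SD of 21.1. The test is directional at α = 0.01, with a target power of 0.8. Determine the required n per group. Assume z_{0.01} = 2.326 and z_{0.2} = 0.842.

n = 72 per group

Cohen's d = |M₁ − M₂| / SD_pooled = |67.1 − 78.3| / 21.1 = 11.2 / 21.1 = 0.531.
For two independent groups with equal n: n = 2·((z_{α} + z_β) / d)².
z_{α} + z_β = 2.326 + 0.842 = 3.168.
n = 2 × (3.168 / 0.531)² = 2 × 5.966² = 2 × 35.59 = 71.2.
Round up to the next whole participant.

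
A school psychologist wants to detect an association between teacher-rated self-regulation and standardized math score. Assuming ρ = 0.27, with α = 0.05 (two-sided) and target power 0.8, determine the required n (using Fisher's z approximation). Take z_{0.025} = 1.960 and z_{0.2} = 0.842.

n = 106

Fisher's z: C = ½·ln((1+r)/(1−r)) = ½·ln(1.7397) = 0.2769.
n = ((z_{α/2} + z_β)/C)² + 3.
(1.960 + 0.842) / 0.2769 = 2.802 / 0.2769 = 10.119.
n = 10.119² + 3 = 102.40 + 3 = 105.4.
Round up.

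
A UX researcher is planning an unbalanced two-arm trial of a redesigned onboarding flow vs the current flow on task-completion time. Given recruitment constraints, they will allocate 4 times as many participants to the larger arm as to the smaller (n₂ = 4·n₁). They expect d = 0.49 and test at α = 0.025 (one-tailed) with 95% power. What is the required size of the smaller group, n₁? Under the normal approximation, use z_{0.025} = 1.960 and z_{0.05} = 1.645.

With allocation ratio k = n₂/n₁ = 4, Var(x̄₁−x̄₂) = σ²(1/n₁ + 1/(k·n₁)) = σ²·(k+1)/(k·n₁).
So n₁ = (1 + 1/k)·((z_{α} + z_β)/d)² = 1.250 × (3.605/0.49)².
n₁ = 1.250 × 54.13 = 67.7.
Round up: n₁ = 68, giving n₂ = 4 × 68 = 272.

n₁ = 68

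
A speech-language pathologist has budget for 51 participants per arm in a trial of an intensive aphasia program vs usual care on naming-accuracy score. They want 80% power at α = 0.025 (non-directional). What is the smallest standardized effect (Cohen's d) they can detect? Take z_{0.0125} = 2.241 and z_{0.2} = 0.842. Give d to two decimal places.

d_min ≈ 0.61

For two independent groups of n = 51 each: d_min = (z_{α/2} + z_β)·√(2/n).
z-sum = 2.241 + 0.842 = 3.083.
d_min = 3.083 × √(2/51) = 3.083 × 0.1980 = 0.611.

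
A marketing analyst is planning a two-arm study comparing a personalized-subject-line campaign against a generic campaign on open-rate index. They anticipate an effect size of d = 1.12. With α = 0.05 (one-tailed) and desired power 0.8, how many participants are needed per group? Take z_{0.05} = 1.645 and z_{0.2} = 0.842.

For two independent groups with equal n: n = 2·((z_{α} + z_β) / d)².
z_{α} + z_β = 1.645 + 0.842 = 2.487.
n = 2 × (2.487 / 1.12)² = 2 × 2.221² = 2 × 4.93 = 9.9.
Round up to the next whole participant.

n = 10 per group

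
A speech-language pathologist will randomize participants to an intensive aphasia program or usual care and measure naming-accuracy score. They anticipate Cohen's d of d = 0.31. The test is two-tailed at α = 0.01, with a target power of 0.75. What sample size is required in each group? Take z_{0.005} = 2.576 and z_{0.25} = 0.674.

n = 220 per group

For two independent groups with equal n: n = 2·((z_{α/2} + z_β) / d)².
z_{α/2} + z_β = 2.576 + 0.674 = 3.250.
n = 2 × (3.250 / 0.31)² = 2 × 10.484² = 2 × 109.91 = 219.8.
Round up to the next whole participant.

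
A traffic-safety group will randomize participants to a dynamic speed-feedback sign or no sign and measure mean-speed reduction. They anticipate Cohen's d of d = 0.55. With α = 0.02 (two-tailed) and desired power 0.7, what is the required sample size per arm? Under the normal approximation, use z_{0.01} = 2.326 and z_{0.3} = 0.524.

n = 54 per group

For two independent groups with equal n: n = 2·((z_{α/2} + z_β) / d)².
z_{α/2} + z_β = 2.326 + 0.524 = 2.850.
n = 2 × (2.850 / 0.55)² = 2 × 5.182² = 2 × 26.85 = 53.7.
Round up to the next whole participant.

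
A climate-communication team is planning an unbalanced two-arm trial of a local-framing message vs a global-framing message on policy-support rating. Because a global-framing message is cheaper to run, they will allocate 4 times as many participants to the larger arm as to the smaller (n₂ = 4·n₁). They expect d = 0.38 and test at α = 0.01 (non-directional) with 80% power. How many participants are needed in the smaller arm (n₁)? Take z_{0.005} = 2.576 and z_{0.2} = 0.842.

n₁ = 102

With allocation ratio k = n₂/n₁ = 4, Var(x̄₁−x̄₂) = σ²(1/n₁ + 1/(k·n₁)) = σ²·(k+1)/(k·n₁).
So n₁ = (1 + 1/k)·((z_{α/2} + z_β)/d)² = 1.250 × (3.418/0.38)².
n₁ = 1.250 × 80.91 = 101.1.
Round up: n₁ = 102, giving n₂ = 4 × 102 = 408.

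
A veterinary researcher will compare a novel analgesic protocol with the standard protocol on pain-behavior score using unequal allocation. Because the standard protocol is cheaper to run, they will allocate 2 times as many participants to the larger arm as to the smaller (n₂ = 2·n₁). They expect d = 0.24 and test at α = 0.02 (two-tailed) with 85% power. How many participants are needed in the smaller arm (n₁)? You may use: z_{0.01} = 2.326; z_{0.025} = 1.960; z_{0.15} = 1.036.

With allocation ratio k = n₂/n₁ = 2, Var(x̄₁−x̄₂) = σ²(1/n₁ + 1/(k·n₁)) = σ²·(k+1)/(k·n₁).
So n₁ = (1 + 1/k)·((z_{α/2} + z_β)/d)² = 1.500 × (3.362/0.24)².
n₁ = 1.500 × 196.23 = 294.4.
Round up: n₁ = 295, giving n₂ = 2 × 295 = 590.

n₁ = 295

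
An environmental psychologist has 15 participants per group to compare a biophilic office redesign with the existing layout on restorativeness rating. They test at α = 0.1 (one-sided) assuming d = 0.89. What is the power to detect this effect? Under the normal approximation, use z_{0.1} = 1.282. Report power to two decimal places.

For two equal groups, power = Φ(d·√(n/2) − z_{α}).
d·√(n/2) = 0.89 × √(15/2) = 0.89 × 2.739 = 2.437.
z_β = 2.437 − 1.282 = 1.155.
Power = Φ(1.155) = 0.876.

power ≈ 0.88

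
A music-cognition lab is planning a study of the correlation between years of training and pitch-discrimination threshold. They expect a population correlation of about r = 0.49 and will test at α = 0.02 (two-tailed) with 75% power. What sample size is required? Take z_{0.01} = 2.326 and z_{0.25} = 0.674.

Fisher's z: C = ½·ln((1+r)/(1−r)) = ½·ln(2.9216) = 0.5361.
n = ((z_{α/2} + z_β)/C)² + 3.
(2.326 + 0.674) / 0.5361 = 3.000 / 0.5361 = 5.596.
n = 5.596² + 3 = 31.31 + 3 = 34.3.
Round up.

n = 35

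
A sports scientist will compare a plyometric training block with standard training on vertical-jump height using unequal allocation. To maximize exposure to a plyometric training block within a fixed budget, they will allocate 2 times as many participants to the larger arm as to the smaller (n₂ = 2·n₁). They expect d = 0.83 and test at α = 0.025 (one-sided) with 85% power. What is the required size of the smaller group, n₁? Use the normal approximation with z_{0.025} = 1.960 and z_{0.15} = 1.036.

n₁ = 20

With allocation ratio k = n₂/n₁ = 2, Var(x̄₁−x̄₂) = σ²(1/n₁ + 1/(k·n₁)) = σ²·(k+1)/(k·n₁).
So n₁ = (1 + 1/k)·((z_{α} + z_β)/d)² = 1.500 × (2.996/0.83)².
n₁ = 1.500 × 13.03 = 19.5.
Round up: n₁ = 20, giving n₂ = 2 × 20 = 40.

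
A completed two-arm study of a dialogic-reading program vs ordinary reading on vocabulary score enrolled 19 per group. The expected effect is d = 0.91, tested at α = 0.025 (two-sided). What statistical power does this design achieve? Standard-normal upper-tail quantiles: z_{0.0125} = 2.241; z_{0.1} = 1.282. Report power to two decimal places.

power ≈ 0.71

For two equal groups, power = Φ(d·√(n/2) − z_{α/2}).
d·√(n/2) = 0.91 × √(19/2) = 0.91 × 3.082 = 2.805.
z_β = 2.805 − 2.241 = 0.564.
Power = Φ(0.564) = 0.714.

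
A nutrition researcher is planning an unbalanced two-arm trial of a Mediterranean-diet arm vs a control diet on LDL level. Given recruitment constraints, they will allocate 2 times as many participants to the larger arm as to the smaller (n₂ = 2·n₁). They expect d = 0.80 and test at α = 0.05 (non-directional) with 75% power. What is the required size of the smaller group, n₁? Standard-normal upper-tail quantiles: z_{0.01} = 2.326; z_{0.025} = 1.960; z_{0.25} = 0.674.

n₁ = 17

With allocation ratio k = n₂/n₁ = 2, Var(x̄₁−x̄₂) = σ²(1/n₁ + 1/(k·n₁)) = σ²·(k+1)/(k·n₁).
So n₁ = (1 + 1/k)·((z_{α/2} + z_β)/d)² = 1.500 × (2.634/0.80)².
n₁ = 1.500 × 10.84 = 16.3.
Round up: n₁ = 17, giving n₂ = 2 × 17 = 34.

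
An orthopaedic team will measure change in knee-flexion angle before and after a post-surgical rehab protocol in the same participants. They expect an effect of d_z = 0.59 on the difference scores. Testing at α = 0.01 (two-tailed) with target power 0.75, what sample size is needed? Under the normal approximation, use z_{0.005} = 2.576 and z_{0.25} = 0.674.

n = 31 pairs

For a paired (one-sample on differences) test: n = ((z_{α/2} + z_β) / d)².
z_{α/2} + z_β = 2.576 + 0.674 = 3.250.
n = (3.250 / 0.59)² = 5.508² = 30.34.
Round up.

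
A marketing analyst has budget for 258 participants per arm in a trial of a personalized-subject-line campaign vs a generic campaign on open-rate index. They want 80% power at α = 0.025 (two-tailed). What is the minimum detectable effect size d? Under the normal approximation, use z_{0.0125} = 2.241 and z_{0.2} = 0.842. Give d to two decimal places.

d_min ≈ 0.27

For two independent groups of n = 258 each: d_min = (z_{α/2} + z_β)·√(2/n).
z-sum = 2.241 + 0.842 = 3.083.
d_min = 3.083 × √(2/258) = 3.083 × 0.0880 = 0.271.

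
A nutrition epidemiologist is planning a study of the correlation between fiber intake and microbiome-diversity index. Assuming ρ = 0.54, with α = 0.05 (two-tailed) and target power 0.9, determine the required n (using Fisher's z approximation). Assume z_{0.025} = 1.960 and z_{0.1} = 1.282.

n = 32

Fisher's z: C = ½·ln((1+r)/(1−r)) = ½·ln(3.3478) = 0.6042.
n = ((z_{α/2} + z_β)/C)² + 3.
(1.960 + 1.282) / 0.6042 = 3.242 / 0.6042 = 5.366.
n = 5.366² + 3 = 28.79 + 3 = 31.8.
Round up.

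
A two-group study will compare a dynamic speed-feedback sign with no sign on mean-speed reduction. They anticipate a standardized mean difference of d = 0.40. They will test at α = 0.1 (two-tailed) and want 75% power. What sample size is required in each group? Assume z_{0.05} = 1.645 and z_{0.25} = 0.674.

For two independent groups with equal n: n = 2·((z_{α/2} + z_β) / d)².
z_{α/2} + z_β = 1.645 + 0.674 = 2.319.
n = 2 × (2.319 / 0.40)² = 2 × 5.797² = 2 × 33.61 = 67.2.
Round up to the next whole participant.

n = 68 per group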